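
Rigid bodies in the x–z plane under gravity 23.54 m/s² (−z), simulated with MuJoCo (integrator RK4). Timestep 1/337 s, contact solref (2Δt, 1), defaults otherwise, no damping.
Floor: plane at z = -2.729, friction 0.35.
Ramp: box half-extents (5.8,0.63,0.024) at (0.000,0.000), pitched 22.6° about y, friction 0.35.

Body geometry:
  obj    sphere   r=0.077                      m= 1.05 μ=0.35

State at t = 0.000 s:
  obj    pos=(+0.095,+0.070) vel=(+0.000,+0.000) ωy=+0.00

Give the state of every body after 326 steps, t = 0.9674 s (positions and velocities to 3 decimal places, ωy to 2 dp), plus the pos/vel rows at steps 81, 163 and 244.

State at t = 0.9674 s:
  obj    pos=(+2.886,-1.092) vel=(+5.771,-2.402) ωy=+81.17

Key-timestep trajectory:
   step    t(s)  obj.x    obj.z    obj.vx   obj.vz 
     81  0.2404   +0.267  -0.002  +1.434  -0.597
    163  0.4837   +0.793  -0.221  +2.886  -1.201
    244  0.7240   +1.659  -0.581  +4.319  -1.798


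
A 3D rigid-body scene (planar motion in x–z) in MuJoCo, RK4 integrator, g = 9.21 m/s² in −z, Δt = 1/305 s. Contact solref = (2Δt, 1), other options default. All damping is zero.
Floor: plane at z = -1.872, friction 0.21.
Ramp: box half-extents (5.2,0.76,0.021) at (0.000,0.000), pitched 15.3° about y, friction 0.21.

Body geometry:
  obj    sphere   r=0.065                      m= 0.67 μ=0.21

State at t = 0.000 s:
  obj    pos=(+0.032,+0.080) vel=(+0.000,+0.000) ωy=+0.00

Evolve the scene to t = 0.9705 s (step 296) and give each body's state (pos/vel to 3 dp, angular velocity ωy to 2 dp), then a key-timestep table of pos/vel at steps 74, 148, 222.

State at t = 0.9705 s:
  obj    pos=(+0.821,-0.135) vel=(+1.625,-0.445) ωy=+25.92

Key-timestep trajectory:
   step    t(s)  obj.x    obj.z    obj.vx   obj.vz 
     74  0.2426   +0.081  +0.067  +0.406  -0.111
    148  0.4852   +0.229  +0.026  +0.813  -0.222
    222  0.7279   +0.476  -0.041  +1.219  -0.333


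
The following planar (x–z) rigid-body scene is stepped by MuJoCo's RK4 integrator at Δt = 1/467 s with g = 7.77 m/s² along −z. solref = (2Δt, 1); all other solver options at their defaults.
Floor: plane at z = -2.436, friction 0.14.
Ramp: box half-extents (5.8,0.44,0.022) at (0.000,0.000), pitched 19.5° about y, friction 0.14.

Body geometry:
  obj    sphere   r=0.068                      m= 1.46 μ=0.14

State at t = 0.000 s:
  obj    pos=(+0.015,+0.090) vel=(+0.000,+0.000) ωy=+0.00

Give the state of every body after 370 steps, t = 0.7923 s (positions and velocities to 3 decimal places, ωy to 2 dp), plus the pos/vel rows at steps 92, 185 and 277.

State at t = 0.7923 s:
  obj    pos=(+0.563,-0.104) vel=(+1.384,-0.490) ωy=+21.58

Key-timestep trajectory:
   step    t(s)  obj.x    obj.z    obj.vx   obj.vz 
     92  0.1970   +0.049  +0.078  +0.344  -0.122
    185  0.3961   +0.152  +0.042  +0.692  -0.245
    277  0.5931   +0.322  -0.019  +1.036  -0.367


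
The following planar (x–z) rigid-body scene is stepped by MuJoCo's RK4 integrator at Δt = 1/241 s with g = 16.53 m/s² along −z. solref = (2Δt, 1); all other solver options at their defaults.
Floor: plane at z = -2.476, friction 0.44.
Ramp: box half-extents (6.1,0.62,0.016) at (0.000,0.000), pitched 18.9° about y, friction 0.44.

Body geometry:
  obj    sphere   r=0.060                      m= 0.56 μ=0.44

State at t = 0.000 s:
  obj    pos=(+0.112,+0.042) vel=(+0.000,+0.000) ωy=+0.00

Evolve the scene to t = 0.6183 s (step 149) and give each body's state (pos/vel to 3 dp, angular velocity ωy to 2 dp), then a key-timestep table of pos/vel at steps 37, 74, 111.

State at t = 0.6183 s:
  obj    pos=(+0.804,-0.195) vel=(+2.237,-0.766) ωy=+39.40

Key-timestep trajectory:
   step    t(s)  obj.x    obj.z    obj.vx   obj.vz 
     37  0.1535   +0.155  +0.027  +0.556  -0.190
     74  0.3071   +0.283  -0.016  +1.111  -0.380
    111  0.4606   +0.496  -0.089  +1.667  -0.571


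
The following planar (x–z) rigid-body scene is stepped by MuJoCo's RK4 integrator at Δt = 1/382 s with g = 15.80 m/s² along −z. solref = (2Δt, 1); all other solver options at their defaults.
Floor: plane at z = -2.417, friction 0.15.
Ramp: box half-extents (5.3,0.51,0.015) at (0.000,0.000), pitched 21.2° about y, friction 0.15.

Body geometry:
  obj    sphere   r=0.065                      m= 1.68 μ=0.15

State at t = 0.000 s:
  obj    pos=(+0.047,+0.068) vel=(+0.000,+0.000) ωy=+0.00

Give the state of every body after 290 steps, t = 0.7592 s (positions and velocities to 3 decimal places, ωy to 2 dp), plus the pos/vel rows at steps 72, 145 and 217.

State at t = 0.7592 s:
  obj    pos=(+1.144,-0.358) vel=(+2.889,-1.120) ωy=+47.66

Key-timestep trajectory:
   step    t(s)  obj.x    obj.z    obj.vx   obj.vz 
     72  0.1885   +0.115  +0.041  +0.717  -0.278
    145  0.3796   +0.321  -0.039  +1.444  -0.560
    217  0.5681   +0.661  -0.171  +2.162  -0.838


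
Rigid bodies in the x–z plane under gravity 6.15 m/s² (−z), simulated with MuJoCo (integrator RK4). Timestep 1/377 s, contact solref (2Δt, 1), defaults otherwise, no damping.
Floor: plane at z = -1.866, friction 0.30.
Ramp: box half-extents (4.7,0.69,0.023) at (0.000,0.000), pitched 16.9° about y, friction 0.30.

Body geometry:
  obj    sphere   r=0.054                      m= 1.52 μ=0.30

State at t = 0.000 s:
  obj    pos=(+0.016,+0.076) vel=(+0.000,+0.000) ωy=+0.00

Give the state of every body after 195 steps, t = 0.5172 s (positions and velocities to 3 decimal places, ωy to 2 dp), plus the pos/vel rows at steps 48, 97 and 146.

State at t = 0.5172 s:
  obj    pos=(+0.179,+0.026) vel=(+0.632,-0.192) ωy=+12.23

Key-timestep trajectory:
   step    t(s)  obj.x    obj.z    obj.vx   obj.vz 
     48  0.1273   +0.026  +0.073  +0.156  -0.047
     97  0.2573   +0.056  +0.063  +0.314  -0.096
    146  0.3873   +0.108  +0.048  +0.473  -0.144


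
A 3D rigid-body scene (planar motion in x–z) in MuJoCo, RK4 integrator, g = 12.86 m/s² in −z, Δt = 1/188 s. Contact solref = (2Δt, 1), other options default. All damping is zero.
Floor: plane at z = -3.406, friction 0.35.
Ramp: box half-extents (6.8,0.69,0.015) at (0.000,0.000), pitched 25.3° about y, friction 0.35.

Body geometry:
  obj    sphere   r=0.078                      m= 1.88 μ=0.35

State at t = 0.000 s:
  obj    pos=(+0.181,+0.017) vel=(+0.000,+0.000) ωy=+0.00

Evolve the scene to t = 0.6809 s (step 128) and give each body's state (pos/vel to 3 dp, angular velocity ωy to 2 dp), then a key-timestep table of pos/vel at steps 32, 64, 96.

State at t = 0.6809 s:
  obj    pos=(+1.004,-0.372) vel=(+2.417,-1.142) ωy=+34.26

Key-timestep trajectory:
   step    t(s)  obj.x    obj.z    obj.vx   obj.vz 
     32  0.1702   +0.233  -0.007  +0.604  -0.286
     64  0.3404   +0.387  -0.080  +1.208  -0.571
     96  0.5106   +0.644  -0.202  +1.812  -0.857


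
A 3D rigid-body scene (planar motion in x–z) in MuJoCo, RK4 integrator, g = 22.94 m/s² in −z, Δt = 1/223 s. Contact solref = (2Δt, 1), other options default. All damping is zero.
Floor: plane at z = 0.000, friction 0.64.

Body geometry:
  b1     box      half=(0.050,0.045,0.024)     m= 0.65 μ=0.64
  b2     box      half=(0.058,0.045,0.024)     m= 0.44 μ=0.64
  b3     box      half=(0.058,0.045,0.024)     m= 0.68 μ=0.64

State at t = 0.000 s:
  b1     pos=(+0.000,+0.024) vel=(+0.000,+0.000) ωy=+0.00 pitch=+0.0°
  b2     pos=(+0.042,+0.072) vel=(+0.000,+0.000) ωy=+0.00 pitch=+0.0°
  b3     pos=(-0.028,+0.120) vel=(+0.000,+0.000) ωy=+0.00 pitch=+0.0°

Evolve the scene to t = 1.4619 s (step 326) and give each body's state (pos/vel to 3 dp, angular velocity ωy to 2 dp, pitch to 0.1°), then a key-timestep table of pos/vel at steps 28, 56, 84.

State at t = 1.4619 s:
  b1     pos=(+0.000,+0.024) vel=(+0.000,+0.000) ωy=+0.00 pitch=+0.0°
  b2     pos=(+0.042,+0.072) vel=(+0.000,+0.000) ωy=+0.00 pitch=+0.0°
  b3     pos=(-0.190,+0.024) vel=(+0.000,+0.000) ωy=+0.00 pitch=+180.0°

Key-timestep trajectory:
   step    t(s)  b1.x    b1.z    b1.vx   b1.vz   b2.x    b2.z    b2.vx   b2.vz   b3.x    b3.z    b3.vx   b3.vz 
     28  0.1256   +0.000  +0.024  +0.001  +0.001   +0.042  +0.072  +0.002  +0.000   -0.054  +0.091  -0.617  -0.335
     56  0.2511   +0.000  +0.024  +0.000  +0.000   +0.042  +0.072  +0.000  +0.000   -0.118  +0.062  -0.324  +0.070
     84  0.3767   +0.000  +0.024  +0.000  +0.000   +0.042  +0.072  +0.000  +0.000   -0.165  +0.051  -0.574  -0.420


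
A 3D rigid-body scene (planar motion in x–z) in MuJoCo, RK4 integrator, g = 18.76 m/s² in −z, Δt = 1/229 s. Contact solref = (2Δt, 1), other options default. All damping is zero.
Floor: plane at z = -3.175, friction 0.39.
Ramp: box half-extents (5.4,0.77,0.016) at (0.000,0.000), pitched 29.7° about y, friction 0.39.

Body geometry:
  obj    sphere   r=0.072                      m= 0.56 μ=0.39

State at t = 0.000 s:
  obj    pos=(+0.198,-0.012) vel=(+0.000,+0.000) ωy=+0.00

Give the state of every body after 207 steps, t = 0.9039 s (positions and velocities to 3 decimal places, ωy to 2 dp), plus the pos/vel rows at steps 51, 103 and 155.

State at t = 0.9039 s:
  obj    pos=(+2.554,-1.356) vel=(+5.213,-2.973) ωy=+83.34

Key-timestep trajectory:
   step    t(s)  obj.x    obj.z    obj.vx   obj.vz 
     51  0.2227   +0.341  -0.093  +1.285  -0.733
    103  0.4498   +0.782  -0.345  +2.594  -1.480
    155  0.6769   +1.519  -0.765  +3.904  -2.227


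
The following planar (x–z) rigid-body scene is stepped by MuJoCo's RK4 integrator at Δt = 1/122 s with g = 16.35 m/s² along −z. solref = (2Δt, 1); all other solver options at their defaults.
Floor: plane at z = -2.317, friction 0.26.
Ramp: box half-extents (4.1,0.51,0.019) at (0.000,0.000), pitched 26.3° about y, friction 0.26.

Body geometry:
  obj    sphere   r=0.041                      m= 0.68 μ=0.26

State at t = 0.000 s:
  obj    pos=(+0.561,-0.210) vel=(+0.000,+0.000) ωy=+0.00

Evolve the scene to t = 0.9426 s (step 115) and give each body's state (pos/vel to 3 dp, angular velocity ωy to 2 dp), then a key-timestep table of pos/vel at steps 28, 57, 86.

State at t = 0.9426 s:
  obj    pos=(+2.622,-1.229) vel=(+4.372,-2.161) ωy=+118.92

Key-timestep trajectory:
   step    t(s)  obj.x    obj.z    obj.vx   obj.vz 
     28  0.2295   +0.683  -0.271  +1.065  -0.526
     57  0.4672   +1.067  -0.461  +2.167  -1.071
     86  0.7049   +1.713  -0.780  +3.270  -1.616


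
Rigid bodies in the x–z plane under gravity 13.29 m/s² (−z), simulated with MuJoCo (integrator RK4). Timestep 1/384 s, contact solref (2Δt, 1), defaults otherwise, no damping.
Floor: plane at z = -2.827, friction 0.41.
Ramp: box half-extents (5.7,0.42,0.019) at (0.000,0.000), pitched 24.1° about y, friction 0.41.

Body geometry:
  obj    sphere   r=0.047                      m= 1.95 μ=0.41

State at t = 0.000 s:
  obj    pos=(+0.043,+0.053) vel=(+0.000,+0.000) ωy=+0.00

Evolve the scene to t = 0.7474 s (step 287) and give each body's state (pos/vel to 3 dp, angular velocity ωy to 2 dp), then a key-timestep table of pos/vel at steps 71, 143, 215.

State at t = 0.7474 s:
  obj    pos=(+1.031,-0.389) vel=(+2.645,-1.183) ωy=+61.63

Key-timestep trajectory:
   step    t(s)  obj.x    obj.z    obj.vx   obj.vz 
     71  0.1849   +0.104  +0.026  +0.654  -0.293
    143  0.3724   +0.288  -0.057  +1.318  -0.589
    215  0.5599   +0.598  -0.195  +1.981  -0.886


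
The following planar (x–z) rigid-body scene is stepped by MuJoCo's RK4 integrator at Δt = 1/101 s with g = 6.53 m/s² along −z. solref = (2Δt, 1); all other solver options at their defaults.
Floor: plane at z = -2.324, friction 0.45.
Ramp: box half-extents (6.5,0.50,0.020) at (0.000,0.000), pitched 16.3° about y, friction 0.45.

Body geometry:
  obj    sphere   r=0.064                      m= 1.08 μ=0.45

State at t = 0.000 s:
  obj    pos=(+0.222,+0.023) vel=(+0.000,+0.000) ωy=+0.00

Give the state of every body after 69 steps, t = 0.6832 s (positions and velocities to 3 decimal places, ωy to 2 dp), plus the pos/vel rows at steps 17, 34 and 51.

State at t = 0.6832 s:
  obj    pos=(+0.515,-0.063) vel=(+0.858,-0.251) ωy=+13.97

Key-timestep trajectory:
   step    t(s)  obj.x    obj.z    obj.vx   obj.vz 
     17  0.1683   +0.240  +0.017  +0.212  -0.062
     34  0.3366   +0.293  +0.002  +0.423  -0.124
     51  0.5050   +0.382  -0.024  +0.634  -0.186


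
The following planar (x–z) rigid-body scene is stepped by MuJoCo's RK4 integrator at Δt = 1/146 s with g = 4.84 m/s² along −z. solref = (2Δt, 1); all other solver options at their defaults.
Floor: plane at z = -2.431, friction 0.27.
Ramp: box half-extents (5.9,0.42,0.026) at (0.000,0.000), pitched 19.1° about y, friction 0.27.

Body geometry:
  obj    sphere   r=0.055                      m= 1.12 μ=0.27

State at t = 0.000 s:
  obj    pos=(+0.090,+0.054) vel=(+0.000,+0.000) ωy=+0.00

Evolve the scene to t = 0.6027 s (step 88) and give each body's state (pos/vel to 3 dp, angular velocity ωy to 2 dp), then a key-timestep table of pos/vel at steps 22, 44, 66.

State at t = 0.6027 s:
  obj    pos=(+0.284,-0.013) vel=(+0.644,-0.223) ωy=+12.39

Key-timestep trajectory:
   step    t(s)  obj.x    obj.z    obj.vx   obj.vz 
     22  0.1507   +0.102  +0.050  +0.161  -0.056
     44  0.3014   +0.139  +0.038  +0.322  -0.112
     66  0.4521   +0.199  +0.017  +0.483  -0.167


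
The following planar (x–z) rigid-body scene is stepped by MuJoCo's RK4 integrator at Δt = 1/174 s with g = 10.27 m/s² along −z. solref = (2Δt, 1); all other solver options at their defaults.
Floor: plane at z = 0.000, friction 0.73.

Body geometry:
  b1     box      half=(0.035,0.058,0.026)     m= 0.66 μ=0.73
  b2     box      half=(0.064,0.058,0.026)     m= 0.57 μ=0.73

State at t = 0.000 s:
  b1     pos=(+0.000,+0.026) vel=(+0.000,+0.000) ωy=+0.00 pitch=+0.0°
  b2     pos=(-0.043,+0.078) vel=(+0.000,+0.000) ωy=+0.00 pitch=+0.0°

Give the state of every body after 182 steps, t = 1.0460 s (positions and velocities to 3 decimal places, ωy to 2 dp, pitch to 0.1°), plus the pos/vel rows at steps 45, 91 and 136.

State at t = 1.0460 s:
  b1     pos=(+0.000,+0.026) vel=(+0.000,+0.000) ωy=+0.00 pitch=+0.0°
  b2     pos=(-0.059,+0.064) vel=(+0.000,+0.000) ωy=+0.01 pitch=-46.4°

Key-timestep trajectory:
   step    t(s)  b1.x    b1.z    b1.vx   b1.vz   b2.x    b2.z    b2.vx   b2.vz 
     45  0.2586   +0.000  +0.026  +0.000  +0.000   -0.068  +0.067  -0.058  +0.017
     91  0.5230   +0.000  +0.026  +0.000  +0.000   -0.059  +0.064  +0.049  -0.014
    136  0.7816   +0.000  +0.026  +0.000  +0.000   -0.059  +0.064  +0.000  +0.000


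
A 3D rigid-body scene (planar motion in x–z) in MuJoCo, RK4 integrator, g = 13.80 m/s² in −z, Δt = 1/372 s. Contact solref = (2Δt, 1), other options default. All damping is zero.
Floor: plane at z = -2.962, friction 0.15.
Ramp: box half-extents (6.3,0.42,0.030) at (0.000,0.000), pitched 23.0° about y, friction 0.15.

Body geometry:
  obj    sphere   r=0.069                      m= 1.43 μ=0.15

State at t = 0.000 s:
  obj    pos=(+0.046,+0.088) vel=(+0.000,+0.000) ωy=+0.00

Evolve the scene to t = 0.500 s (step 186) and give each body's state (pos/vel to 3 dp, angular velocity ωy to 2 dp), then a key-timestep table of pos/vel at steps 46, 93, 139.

State at t = 0.500 s:
  obj    pos=(+0.489,-0.100) vel=(+1.773,-0.753) ωy=+27.90

Key-timestep trajectory:
   step    t(s)  obj.x    obj.z    obj.vx   obj.vz 
     46  0.1237   +0.073  +0.077  +0.439  -0.186
     93  0.2500   +0.157  +0.041  +0.887  -0.376
    139  0.3737   +0.294  -0.017  +1.325  -0.562


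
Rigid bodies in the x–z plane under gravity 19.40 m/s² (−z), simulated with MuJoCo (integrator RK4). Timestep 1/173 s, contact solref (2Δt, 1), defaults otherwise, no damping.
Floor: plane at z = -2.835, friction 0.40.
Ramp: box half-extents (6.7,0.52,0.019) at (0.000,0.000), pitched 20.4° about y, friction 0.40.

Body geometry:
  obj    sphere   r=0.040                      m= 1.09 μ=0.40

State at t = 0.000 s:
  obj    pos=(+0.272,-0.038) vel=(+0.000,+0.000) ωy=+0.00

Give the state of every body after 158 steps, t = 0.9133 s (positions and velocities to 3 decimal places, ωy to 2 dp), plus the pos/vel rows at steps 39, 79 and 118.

State at t = 0.9133 s:
  obj    pos=(+2.160,-0.740) vel=(+4.134,-1.537) ωy=+110.27

Key-timestep trajectory:
   step    t(s)  obj.x    obj.z    obj.vx   obj.vz 
     39  0.2254   +0.387  -0.081  +1.021  -0.380
     79  0.4566   +0.744  -0.214  +2.067  -0.769
    118  0.6821   +1.325  -0.430  +3.088  -1.148


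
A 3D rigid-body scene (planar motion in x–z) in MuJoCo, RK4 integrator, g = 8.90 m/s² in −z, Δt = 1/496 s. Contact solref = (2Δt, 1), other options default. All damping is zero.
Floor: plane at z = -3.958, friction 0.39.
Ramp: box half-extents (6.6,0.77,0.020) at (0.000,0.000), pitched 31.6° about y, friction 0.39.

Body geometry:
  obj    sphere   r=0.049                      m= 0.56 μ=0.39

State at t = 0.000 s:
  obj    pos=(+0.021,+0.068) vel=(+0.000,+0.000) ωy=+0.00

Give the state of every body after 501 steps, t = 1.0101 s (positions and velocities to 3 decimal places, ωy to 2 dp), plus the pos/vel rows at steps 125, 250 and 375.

State at t = 1.0101 s:
  obj    pos=(+1.468,-0.822) vel=(+2.866,-1.763) ωy=+68.66

Key-timestep trajectory:
   step    t(s)  obj.x    obj.z    obj.vx   obj.vz 
    125  0.2520   +0.111  +0.013  +0.715  -0.440
    250  0.5040   +0.381  -0.154  +1.430  -0.880
    375  0.7560   +0.832  -0.431  +2.145  -1.320


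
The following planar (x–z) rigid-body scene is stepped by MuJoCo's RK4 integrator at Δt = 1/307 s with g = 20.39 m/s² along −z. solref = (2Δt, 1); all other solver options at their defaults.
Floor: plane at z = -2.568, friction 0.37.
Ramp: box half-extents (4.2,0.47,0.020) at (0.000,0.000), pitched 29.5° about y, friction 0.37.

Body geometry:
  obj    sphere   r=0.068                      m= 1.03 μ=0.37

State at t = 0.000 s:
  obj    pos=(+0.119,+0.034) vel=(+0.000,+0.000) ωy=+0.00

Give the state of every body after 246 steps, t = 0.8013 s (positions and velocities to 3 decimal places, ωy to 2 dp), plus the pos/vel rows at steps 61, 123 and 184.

State at t = 0.8013 s:
  obj    pos=(+2.123,-1.100) vel=(+5.002,-2.830) ωy=+84.50

Key-timestep trajectory:
   step    t(s)  obj.x    obj.z    obj.vx   obj.vz 
     61  0.1987   +0.242  -0.036  +1.240  -0.702
    123  0.4007   +0.620  -0.250  +2.501  -1.415
    184  0.5993   +1.240  -0.601  +3.741  -2.117


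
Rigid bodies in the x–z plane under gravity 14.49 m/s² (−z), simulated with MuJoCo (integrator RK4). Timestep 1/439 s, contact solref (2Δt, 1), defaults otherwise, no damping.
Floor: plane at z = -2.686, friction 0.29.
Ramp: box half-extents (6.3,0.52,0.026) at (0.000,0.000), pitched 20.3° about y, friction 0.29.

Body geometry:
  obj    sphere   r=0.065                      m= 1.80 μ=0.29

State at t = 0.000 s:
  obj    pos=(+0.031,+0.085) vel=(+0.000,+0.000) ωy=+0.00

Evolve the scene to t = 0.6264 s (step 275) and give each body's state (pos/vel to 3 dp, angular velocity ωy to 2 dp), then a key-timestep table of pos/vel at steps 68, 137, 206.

State at t = 0.6264 s:
  obj    pos=(+0.692,-0.159) vel=(+2.110,-0.780) ωy=+34.60

Key-timestep trajectory:
   step    t(s)  obj.x    obj.z    obj.vx   obj.vz 
     68  0.1549   +0.072  +0.071  +0.522  -0.193
    137  0.3121   +0.195  +0.025  +1.051  -0.389
    206  0.4692   +0.402  -0.052  +1.580  -0.585


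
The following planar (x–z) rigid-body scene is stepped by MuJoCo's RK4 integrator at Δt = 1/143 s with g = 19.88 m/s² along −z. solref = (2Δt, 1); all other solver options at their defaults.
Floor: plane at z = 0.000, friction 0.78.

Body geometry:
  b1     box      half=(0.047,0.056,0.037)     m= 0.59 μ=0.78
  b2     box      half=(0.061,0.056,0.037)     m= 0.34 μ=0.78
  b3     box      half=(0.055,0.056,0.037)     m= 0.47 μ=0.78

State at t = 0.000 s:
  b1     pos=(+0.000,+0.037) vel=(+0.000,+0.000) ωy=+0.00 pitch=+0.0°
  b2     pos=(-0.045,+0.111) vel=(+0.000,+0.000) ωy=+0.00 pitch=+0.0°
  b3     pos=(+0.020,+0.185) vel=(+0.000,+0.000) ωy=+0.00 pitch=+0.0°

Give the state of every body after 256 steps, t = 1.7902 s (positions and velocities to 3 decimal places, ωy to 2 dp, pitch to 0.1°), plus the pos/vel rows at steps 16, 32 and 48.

State at t = 1.7902 s:
  b1     pos=(+0.000,+0.037) vel=(+0.000,+0.000) ωy=+0.00 pitch=+0.0°
  b2     pos=(-0.046,+0.111) vel=(+0.000,+0.000) ωy=+0.00 pitch=-0.2°
  b3     pos=(+0.147,+0.037) vel=(+0.000,+0.000) ωy=+0.00 pitch=+180.0°

Key-timestep trajectory:
   step    t(s)  b1.x    b1.z    b1.vx   b1.vz   b2.x    b2.z    b2.vx   b2.vz   b3.x    b3.z    b3.vx   b3.vz 
     16  0.1119   +0.000  +0.037  -0.001  +0.000   -0.045  +0.111  -0.003  +0.000   +0.028  +0.183  +0.177  -0.059
     32  0.2238   +0.000  +0.037  -0.006  -0.004   -0.045  +0.111  -0.006  -0.003   +0.063  +0.130  +0.636  -0.710
     48  0.3357   +0.000  +0.037  +0.000  +0.000   -0.046  +0.111  +0.000  +0.000   +0.149  +0.029  +0.038  +0.081


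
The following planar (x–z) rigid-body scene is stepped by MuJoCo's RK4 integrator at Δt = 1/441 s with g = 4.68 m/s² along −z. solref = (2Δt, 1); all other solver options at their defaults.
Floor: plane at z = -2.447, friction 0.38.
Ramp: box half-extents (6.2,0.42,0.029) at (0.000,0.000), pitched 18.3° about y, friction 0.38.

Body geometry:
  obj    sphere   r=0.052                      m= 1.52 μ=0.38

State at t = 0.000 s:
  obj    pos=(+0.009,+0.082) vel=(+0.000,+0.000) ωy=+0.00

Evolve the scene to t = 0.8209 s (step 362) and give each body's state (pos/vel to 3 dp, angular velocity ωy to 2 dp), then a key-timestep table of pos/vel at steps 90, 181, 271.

State at t = 0.8209 s:
  obj    pos=(+0.345,-0.029) vel=(+0.818,-0.271) ωy=+16.57

Key-timestep trajectory:
   step    t(s)  obj.x    obj.z    obj.vx   obj.vz 
     90  0.2041   +0.030  +0.075  +0.203  -0.067
    181  0.4104   +0.093  +0.055  +0.409  -0.135
    271  0.6145   +0.197  +0.020  +0.612  -0.203


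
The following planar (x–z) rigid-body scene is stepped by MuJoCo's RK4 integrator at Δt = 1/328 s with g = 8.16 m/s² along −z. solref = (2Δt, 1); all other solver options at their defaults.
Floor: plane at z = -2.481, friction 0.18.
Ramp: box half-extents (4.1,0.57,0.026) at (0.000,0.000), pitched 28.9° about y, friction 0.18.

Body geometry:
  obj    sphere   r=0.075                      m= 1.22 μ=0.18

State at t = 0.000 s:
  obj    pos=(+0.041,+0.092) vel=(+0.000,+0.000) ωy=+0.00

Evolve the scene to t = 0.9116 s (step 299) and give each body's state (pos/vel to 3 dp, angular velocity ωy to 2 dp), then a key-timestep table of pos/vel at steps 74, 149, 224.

State at t = 0.9116 s:
  obj    pos=(+1.066,-0.473) vel=(+2.248,-1.241) ωy=+34.23

Key-timestep trajectory:
   step    t(s)  obj.x    obj.z    obj.vx   obj.vz 
     74  0.2256   +0.104  +0.058  +0.557  -0.307
    149  0.4543   +0.296  -0.048  +1.120  -0.618
    224  0.6829   +0.617  -0.225  +1.684  -0.930


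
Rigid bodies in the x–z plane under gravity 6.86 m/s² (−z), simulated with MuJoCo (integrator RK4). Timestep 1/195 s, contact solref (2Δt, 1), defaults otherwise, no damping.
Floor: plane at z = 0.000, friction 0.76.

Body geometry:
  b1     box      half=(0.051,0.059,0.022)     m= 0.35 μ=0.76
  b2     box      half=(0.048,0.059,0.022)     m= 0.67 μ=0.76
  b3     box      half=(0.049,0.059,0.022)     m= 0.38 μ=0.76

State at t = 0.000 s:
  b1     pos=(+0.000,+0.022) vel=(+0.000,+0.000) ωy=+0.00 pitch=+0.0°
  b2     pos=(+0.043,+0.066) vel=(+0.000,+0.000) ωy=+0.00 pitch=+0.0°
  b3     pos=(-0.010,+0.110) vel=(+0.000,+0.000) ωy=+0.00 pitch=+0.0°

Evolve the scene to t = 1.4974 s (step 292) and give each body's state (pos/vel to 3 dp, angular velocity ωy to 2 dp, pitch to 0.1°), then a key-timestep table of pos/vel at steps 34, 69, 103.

State at t = 1.4974 s:
  b1     pos=(+0.000,+0.022) vel=(+0.000,+0.000) ωy=+0.00 pitch=+0.0°
  b2     pos=(+0.043,+0.066) vel=(+0.000,+0.000) ωy=+0.00 pitch=+0.1°
  b3     pos=(-0.120,+0.022) vel=(+0.000,+0.000) ωy=+0.00 pitch=+180.0°

Key-timestep trajectory:
   step    t(s)  b1.x    b1.z    b1.vx   b1.vz   b2.x    b2.z    b2.vx   b2.vz   b3.x    b3.z    b3.vx   b3.vz 
     34  0.1744   +0.000  +0.022  +0.000  +0.000   +0.043  +0.066  +0.000  +0.000   -0.019  +0.105  -0.115  -0.090
     69  0.3538   +0.000  +0.022  +0.000  +0.000   +0.043  +0.066  +0.000  +0.000   -0.046  +0.097  -0.173  -0.027
    103  0.5282   +0.000  +0.022  +0.000  +0.000   +0.043  +0.066  +0.000  +0.000   -0.092  +0.073  -0.327  -0.419


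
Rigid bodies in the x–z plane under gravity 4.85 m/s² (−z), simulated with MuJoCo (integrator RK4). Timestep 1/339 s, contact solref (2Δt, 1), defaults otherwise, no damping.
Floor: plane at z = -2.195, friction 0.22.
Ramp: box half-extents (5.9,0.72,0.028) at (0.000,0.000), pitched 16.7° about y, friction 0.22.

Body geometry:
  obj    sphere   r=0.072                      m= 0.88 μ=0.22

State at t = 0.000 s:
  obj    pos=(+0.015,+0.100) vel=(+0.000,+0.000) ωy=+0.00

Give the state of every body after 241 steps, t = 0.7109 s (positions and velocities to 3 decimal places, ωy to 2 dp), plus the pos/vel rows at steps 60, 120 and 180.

State at t = 0.7109 s:
  obj    pos=(+0.256,+0.028) vel=(+0.678,-0.203) ωy=+9.83

Key-timestep trajectory:
   step    t(s)  obj.x    obj.z    obj.vx   obj.vz 
     60  0.1770   +0.030  +0.095  +0.169  -0.051
    120  0.3540   +0.075  +0.082  +0.338  -0.101
    180  0.5310   +0.149  +0.060  +0.506  -0.152


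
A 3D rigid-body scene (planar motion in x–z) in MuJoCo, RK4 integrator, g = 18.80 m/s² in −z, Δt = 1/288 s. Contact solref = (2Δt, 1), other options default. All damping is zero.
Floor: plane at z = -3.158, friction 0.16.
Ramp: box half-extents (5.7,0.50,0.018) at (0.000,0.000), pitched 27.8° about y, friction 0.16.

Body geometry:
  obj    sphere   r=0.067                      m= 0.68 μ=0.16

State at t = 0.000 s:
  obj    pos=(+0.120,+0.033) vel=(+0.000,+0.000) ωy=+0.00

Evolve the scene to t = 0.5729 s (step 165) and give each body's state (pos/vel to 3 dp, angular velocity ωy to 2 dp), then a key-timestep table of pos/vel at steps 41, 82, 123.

State at t = 0.5729 s:
  obj    pos=(+1.029,-0.447) vel=(+3.174,-1.674) ωy=+53.53

Key-timestep trajectory:
   step    t(s)  obj.x    obj.z    obj.vx   obj.vz 
     41  0.1424   +0.176  +0.003  +0.789  -0.416
     82  0.2847   +0.345  -0.086  +1.578  -0.832
    123  0.4271   +0.625  -0.234  +2.366  -1.248


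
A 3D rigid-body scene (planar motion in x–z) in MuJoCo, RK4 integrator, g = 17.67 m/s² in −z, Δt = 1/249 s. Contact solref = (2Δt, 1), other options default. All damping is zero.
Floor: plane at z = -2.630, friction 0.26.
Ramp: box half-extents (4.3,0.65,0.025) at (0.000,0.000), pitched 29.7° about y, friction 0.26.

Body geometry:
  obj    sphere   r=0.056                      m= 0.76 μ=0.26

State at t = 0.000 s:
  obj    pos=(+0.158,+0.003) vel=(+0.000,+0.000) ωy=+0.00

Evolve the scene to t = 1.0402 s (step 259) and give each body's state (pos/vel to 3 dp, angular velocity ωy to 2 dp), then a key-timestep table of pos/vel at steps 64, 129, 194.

State at t = 1.0402 s:
  obj    pos=(+3.097,-1.673) vel=(+5.650,-3.223) ωy=+116.13

Key-timestep trajectory:
   step    t(s)  obj.x    obj.z    obj.vx   obj.vz 
     64  0.2570   +0.338  -0.099  +1.396  -0.797
    129  0.5181   +0.887  -0.413  +2.814  -1.605
    194  0.7791   +1.807  -0.937  +4.232  -2.414


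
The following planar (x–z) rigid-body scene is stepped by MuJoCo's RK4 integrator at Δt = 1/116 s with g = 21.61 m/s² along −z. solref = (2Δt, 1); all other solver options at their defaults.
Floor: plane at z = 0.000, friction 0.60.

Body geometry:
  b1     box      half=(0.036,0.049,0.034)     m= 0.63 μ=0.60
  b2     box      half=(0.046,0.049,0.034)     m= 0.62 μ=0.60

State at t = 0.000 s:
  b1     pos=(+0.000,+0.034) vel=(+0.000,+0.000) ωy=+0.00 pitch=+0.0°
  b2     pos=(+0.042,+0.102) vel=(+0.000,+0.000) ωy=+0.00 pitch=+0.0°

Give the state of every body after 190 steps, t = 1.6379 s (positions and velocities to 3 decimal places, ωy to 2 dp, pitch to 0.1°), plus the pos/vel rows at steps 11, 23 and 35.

State at t = 1.6379 s:
  b1     pos=(+0.000,+0.034) vel=(+0.000,+0.000) ωy=+0.00 pitch=+0.0°
  b2     pos=(+0.084,+0.046) vel=(+0.000,+0.000) ωy=+0.00 pitch=+90.0°

Key-timestep trajectory:
   step    t(s)  b1.x    b1.z    b1.vx   b1.vz   b2.x    b2.z    b2.vx   b2.vz 
     11  0.0948   +0.000  +0.034  -0.001  +0.002   +0.052  +0.098  +0.240  -0.196
     23  0.1983   +0.000  +0.034  +0.000  +0.000   +0.091  +0.040  +0.154  +0.131
     35  0.3017   +0.000  +0.034  +0.000  +0.000   +0.083  +0.045  +0.099  -0.016


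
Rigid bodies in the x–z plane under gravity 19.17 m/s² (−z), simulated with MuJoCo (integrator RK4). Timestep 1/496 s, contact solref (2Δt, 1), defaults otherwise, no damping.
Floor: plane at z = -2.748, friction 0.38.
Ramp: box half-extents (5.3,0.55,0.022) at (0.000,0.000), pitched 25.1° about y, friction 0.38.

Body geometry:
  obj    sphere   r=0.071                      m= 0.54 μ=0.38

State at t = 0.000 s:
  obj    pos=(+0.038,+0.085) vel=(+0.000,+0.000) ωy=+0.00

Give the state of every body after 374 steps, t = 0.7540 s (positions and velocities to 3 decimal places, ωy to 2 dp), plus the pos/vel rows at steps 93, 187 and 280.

State at t = 0.7540 s:
  obj    pos=(+1.533,-0.616) vel=(+3.966,-1.858) ωy=+61.68

Key-timestep trajectory:
   step    t(s)  obj.x    obj.z    obj.vx   obj.vz 
     93  0.1875   +0.130  +0.042  +0.986  -0.462
    187  0.3770   +0.412  -0.090  +1.983  -0.929
    280  0.5645   +0.876  -0.308  +2.969  -1.391


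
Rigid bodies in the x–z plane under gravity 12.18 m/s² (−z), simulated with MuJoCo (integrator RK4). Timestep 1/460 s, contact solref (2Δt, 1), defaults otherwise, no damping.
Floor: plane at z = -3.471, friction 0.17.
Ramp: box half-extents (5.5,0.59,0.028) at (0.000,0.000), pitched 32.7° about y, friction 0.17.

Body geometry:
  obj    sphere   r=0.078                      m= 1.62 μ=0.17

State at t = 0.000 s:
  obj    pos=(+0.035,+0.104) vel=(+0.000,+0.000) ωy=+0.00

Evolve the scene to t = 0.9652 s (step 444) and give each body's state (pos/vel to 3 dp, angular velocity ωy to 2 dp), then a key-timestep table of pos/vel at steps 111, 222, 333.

State at t = 0.9652 s:
  obj    pos=(+1.932,-1.114) vel=(+3.931,-2.520) ωy=+53.89

Key-timestep trajectory:
   step    t(s)  obj.x    obj.z    obj.vx   obj.vz 
    111  0.2413   +0.154  +0.027  +0.979  -0.640
    222  0.4826   +0.509  -0.201  +1.967  -1.257
    333  0.7239   +1.102  -0.581  +2.948  -1.892


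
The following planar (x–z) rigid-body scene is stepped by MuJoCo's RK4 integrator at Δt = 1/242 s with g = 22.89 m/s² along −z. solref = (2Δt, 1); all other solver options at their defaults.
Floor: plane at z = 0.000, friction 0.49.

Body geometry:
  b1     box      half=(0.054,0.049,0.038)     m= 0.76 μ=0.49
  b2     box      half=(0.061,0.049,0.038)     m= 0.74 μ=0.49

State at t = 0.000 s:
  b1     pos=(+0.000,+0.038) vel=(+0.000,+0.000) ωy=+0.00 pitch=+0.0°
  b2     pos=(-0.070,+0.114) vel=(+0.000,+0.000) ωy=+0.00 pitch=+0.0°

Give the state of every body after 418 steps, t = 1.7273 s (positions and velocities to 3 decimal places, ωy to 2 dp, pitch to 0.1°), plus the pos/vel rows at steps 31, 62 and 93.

State at t = 1.7273 s:
  b1     pos=(+0.000,+0.038) vel=(+0.000,+0.000) ωy=+0.00 pitch=+0.0°
  b2     pos=(-0.132,+0.061) vel=(+0.000,+0.000) ωy=+0.00 pitch=-90.0°

Key-timestep trajectory:
   step    t(s)  b1.x    b1.z    b1.vx   b1.vz   b2.x    b2.z    b2.vx   b2.vz 
     31  0.1281   +0.000  +0.038  +0.000  +0.000   -0.101  +0.073  -0.371  -1.151
     62  0.2562   +0.000  +0.038  +0.000  +0.000   -0.148  +0.069  +0.010  -0.004
     93  0.3843   +0.000  +0.038  +0.000  +0.000   -0.127  +0.064  -0.087  -0.041


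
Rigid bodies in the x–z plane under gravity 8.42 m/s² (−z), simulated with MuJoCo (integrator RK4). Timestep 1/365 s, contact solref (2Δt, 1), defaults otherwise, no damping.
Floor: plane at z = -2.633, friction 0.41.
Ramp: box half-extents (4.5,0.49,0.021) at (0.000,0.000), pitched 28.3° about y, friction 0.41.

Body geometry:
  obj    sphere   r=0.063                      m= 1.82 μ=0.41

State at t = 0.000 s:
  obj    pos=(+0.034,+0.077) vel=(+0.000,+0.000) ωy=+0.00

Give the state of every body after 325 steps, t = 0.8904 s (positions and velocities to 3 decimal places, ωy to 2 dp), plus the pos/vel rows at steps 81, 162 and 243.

State at t = 0.8904 s:
  obj    pos=(+1.029,-0.459) vel=(+2.235,-1.204) ωy=+40.29

Key-timestep trajectory:
   step    t(s)  obj.x    obj.z    obj.vx   obj.vz 
     81  0.2219   +0.096  +0.044  +0.557  -0.300
    162  0.4438   +0.281  -0.056  +1.114  -0.600
    243  0.6658   +0.590  -0.223  +1.671  -0.900


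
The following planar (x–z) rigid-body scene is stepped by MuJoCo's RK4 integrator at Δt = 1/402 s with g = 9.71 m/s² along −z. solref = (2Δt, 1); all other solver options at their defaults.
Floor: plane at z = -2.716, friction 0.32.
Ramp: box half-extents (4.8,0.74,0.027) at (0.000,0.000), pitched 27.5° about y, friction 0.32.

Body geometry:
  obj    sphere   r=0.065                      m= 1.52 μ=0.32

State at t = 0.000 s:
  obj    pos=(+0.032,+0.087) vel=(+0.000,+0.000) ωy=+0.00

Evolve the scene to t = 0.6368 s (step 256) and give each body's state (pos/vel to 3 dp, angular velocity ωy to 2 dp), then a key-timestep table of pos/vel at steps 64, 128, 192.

State at t = 0.6368 s:
  obj    pos=(+0.608,-0.213) vel=(+1.809,-0.942) ωy=+31.37

Key-timestep trajectory:
   step    t(s)  obj.x    obj.z    obj.vx   obj.vz 
     64  0.1592   +0.068  +0.068  +0.452  -0.235
    128  0.3184   +0.176  +0.012  +0.905  -0.471
    192  0.4776   +0.356  -0.082  +1.357  -0.706


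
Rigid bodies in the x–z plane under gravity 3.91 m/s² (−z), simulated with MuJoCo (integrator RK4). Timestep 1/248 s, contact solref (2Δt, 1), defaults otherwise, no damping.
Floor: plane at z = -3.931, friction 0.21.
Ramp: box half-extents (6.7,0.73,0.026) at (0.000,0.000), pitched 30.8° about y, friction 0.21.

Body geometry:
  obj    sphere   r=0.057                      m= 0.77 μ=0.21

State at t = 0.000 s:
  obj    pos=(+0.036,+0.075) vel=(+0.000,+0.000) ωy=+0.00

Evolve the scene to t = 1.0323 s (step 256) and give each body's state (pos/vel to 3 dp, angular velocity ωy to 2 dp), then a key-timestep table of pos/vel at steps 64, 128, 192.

State at t = 1.0323 s:
  obj    pos=(+0.691,-0.315) vel=(+1.268,-0.756) ωy=+25.89

Key-timestep trajectory:
   step    t(s)  obj.x    obj.z    obj.vx   obj.vz 
     64  0.2581   +0.077  +0.051  +0.317  -0.189
    128  0.5161   +0.200  -0.022  +0.634  -0.378
    192  0.7742   +0.404  -0.144  +0.951  -0.567


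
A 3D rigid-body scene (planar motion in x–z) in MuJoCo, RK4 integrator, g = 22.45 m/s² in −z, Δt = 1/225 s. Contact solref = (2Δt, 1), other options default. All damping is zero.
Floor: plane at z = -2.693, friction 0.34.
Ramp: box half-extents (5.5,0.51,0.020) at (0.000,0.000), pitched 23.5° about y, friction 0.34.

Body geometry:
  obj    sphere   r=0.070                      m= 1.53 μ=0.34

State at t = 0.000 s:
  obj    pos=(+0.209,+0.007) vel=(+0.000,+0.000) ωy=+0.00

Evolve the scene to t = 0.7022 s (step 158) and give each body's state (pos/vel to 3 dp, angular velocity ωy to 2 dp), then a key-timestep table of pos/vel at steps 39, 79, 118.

State at t = 0.7022 s:
  obj    pos=(+1.655,-0.621) vel=(+4.118,-1.790) ωy=+64.13

Key-timestep trajectory:
   step    t(s)  obj.x    obj.z    obj.vx   obj.vz 
     39  0.1733   +0.297  -0.031  +1.017  -0.442
     79  0.3511   +0.571  -0.150  +2.059  -0.895
    118  0.5244   +1.016  -0.343  +3.075  -1.337


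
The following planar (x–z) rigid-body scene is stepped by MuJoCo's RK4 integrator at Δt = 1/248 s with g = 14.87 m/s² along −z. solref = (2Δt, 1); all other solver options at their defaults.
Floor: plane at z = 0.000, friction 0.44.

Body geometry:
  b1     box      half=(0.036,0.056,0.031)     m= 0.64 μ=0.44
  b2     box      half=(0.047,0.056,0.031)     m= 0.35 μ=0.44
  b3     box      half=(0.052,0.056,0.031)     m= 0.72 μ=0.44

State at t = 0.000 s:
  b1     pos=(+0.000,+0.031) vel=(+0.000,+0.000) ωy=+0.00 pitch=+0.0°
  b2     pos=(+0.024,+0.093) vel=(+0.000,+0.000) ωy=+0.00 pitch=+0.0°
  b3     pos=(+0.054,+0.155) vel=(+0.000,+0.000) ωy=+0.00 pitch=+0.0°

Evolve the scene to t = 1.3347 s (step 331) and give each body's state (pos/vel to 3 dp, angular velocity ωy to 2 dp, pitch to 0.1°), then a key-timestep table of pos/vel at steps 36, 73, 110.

State at t = 1.3347 s:
  b1     pos=(+0.000,+0.031) vel=(+0.000,+0.000) ωy=+0.00 pitch=+0.0°
  b2     pos=(+0.082,+0.047) vel=(+0.000,+0.000) ωy=+0.00 pitch=+90.0°
  b3     pos=(+0.252,+0.031) vel=(+0.000,+0.000) ωy=+0.00 pitch=+180.0°

Key-timestep trajectory:
   step    t(s)  b1.x    b1.z    b1.vx   b1.vz   b2.x    b2.z    b2.vx   b2.vz   b3.x    b3.z    b3.vx   b3.vz 
     36  0.1452   +0.000  +0.031  -0.001  +0.000   +0.031  +0.095  +0.125  +0.020   +0.074  +0.149  +0.326  -0.143
     73  0.2944   +0.000  +0.031  +0.000  +0.000   +0.072  +0.057  +0.365  -1.010   +0.155  +0.053  +0.841  -0.128
    110  0.4435   +0.000  +0.031  +0.000  +0.000   +0.085  +0.049  -0.229  -0.140   +0.238  +0.041  +0.595  -0.587


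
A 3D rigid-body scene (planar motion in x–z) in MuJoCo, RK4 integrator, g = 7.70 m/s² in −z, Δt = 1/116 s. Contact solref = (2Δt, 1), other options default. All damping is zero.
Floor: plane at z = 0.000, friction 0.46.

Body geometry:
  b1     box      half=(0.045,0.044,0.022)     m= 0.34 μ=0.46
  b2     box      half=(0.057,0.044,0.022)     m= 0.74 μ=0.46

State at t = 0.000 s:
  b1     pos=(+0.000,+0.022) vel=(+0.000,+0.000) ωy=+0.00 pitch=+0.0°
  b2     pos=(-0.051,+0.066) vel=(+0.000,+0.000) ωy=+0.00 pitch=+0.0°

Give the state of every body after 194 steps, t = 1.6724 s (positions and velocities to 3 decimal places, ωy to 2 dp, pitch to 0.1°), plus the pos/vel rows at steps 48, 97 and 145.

State at t = 1.6724 s:
  b1     pos=(+0.002,+0.022) vel=(+0.001,+0.000) ωy=+0.00 pitch=+0.0°
  b2     pos=(-0.064,+0.055) vel=(+0.000,-0.001) ωy=+0.03 pitch=-42.6°

Key-timestep trajectory:
   step    t(s)  b1.x    b1.z    b1.vx   b1.vz   b2.x    b2.z    b2.vx   b2.vz 
     48  0.4138   +0.001  +0.022  +0.000  +0.006   -0.064  +0.055  -0.014  +0.008
     97  0.8362   +0.001  +0.022  +0.001  +0.000   -0.064  +0.055  +0.000  -0.001
    145  1.2500   +0.001  +0.022  +0.001  +0.000   -0.064  +0.055  +0.000  -0.001


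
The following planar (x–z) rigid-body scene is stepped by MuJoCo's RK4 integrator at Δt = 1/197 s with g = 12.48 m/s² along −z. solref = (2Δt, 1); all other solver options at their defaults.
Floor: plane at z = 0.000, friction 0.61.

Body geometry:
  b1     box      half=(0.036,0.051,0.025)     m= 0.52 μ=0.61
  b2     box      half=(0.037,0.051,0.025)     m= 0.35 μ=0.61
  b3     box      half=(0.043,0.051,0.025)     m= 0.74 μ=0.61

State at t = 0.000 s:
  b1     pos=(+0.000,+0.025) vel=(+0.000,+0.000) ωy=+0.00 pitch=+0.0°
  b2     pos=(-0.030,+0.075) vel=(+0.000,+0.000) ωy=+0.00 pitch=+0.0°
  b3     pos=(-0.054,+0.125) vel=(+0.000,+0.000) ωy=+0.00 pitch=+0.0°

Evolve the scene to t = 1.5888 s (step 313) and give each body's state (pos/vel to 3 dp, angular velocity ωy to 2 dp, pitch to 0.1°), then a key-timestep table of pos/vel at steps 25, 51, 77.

State at t = 1.5888 s:
  b1     pos=(+0.000,+0.025) vel=(+0.000,+0.000) ωy=+0.00 pitch=+0.0°
  b2     pos=(-0.067,+0.037) vel=(+0.000,+0.000) ωy=+0.00 pitch=-90.0°
  b3     pos=(-0.210,+0.025) vel=(+0.000,+0.000) ωy=+0.00 pitch=+180.0°

Key-timestep trajectory:
   step    t(s)  b1.x    b1.z    b1.vx   b1.vz   b2.x    b2.z    b2.vx   b2.vz   b3.x    b3.z    b3.vx   b3.vz 
     25  0.1269   +0.000  +0.025  +0.001  +0.000   -0.036  +0.076  -0.118  +0.001   -0.072  +0.118  -0.315  -0.178
     51  0.2589   +0.000  +0.025  +0.000  +0.000   -0.066  +0.044  -0.277  -0.827   -0.134  +0.043  -0.681  -0.145
     77  0.3909   +0.000  +0.025  +0.000  +0.000   -0.067  +0.037  +0.000  +0.000   -0.193  +0.041  -0.479  -0.312


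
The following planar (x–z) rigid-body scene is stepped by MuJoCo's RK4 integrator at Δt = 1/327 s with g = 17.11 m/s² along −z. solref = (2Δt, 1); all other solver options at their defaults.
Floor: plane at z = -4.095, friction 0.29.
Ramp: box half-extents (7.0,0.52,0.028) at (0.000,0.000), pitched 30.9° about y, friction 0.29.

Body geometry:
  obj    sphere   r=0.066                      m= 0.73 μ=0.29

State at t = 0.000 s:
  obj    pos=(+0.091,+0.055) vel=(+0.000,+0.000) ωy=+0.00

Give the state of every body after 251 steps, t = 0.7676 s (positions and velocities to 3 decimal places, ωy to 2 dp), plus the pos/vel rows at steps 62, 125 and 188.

State at t = 0.7676 s:
  obj    pos=(+1.678,-0.895) vel=(+4.134,-2.474) ωy=+72.98

Key-timestep trajectory:
   step    t(s)  obj.x    obj.z    obj.vx   obj.vz 
     62  0.1896   +0.188  -0.003  +1.021  -0.611
    125  0.3823   +0.485  -0.180  +2.059  -1.232
    188  0.5749   +0.981  -0.478  +3.096  -1.853
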